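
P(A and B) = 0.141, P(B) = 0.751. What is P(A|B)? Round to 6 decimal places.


P(A|B) = P(A and B) / P(B) = 0.141 / 0.751 = 141/751 ≈ 0.18774967

0.187750


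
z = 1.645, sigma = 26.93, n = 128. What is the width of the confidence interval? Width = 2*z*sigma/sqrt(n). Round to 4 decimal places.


width = 2*z*sigma/sqrt(n)
2*z*sigma = 2 * 1.645 * 26.93 = 88.5997
sqrt(128) ≈ 11.313708
width = 88.5997 / 11.313708 ≈ 7.831181

7.8312


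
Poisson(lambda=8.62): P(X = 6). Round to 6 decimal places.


P = e^(-lam) * lam^k / k!
e^(-8.62) ≈ 0.0001804603
lam^k = 8.62^6 ≈ 410245.281783
k! = 6! = 720
P = 0.0001804603 * 410245.281783 / 720 ≈ 0.102824

0.102824


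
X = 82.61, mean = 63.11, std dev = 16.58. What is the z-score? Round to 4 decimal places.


z = (X - mu) / sigma
X - mu = 82.61 - 63.11 = 19.5
z = 19.5 / 16.58 = 975/829 ≈ 1.176116

1.1761


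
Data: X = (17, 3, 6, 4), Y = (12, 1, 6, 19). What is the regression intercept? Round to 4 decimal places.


a = ybar - b*xbar, where b = sum((xi-xbar)(yi-ybar)) / sum((xi-xbar)^2)
n = 4, xbar = 30/4 = 7.5, ybar = 38/4 = 9.5
Sxy = sum((xi-xbar)(yi-ybar)) = 34
Sxx = sum((xi-xbar)^2) = 125
b = Sxy / Sxx = 0.272
a = 9.5 - 0.272 * 7.5 = 7.46

7.4600


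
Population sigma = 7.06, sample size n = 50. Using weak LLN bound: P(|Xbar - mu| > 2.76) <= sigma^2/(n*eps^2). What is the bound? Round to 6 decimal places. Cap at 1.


bound = min(1, sigma^2/(n*eps^2))
sigma^2 = 7.06^2 = 49.8436
n*eps^2 = 50 * 2.76^2 = 50 * 7.6176 = 380.88
sigma^2/(n*eps^2) = 49.8436 / 380.88 ≈ 0.13086431

0.130864


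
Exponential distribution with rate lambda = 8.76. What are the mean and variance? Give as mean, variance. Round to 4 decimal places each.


mean = 1/lam, var = 1/lam^2
mean = 1 / 8.76 = 25/219 ≈ 0.114155
lam^2 = 8.76^2 = 76.7376
var = 1 / 76.7376 ≈ 0.013031

0.1142, 0.0130


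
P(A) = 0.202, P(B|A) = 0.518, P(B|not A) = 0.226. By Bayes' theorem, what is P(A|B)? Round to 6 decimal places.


P(A|B) = P(B|A)*P(A) / P(B), P(B) = P(B|A)*P(A) + P(B|not A)*P(not A)
P(B|A)*P(A) = 0.518 * 0.202 = 0.104636
P(B|not A)*P(not A) = 0.226 * 0.798 = 0.180348
P(B) = 0.104636 + 0.180348 = 0.284984
P(A|B) = 0.104636 / 0.284984 ≈ 0.36716447

0.367164


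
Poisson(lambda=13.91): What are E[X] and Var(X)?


E[X] = Var(X) = lambda = 13.91

13.91, 13.91


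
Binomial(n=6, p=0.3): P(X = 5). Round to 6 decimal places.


P = C(n,k) * p^k * (1-p)^(n-k)
C(6,5) = 6
p^k = 0.3^5 = 0.00243
(1-p)^(n-k) = 0.7^1 = 0.7
P = 6 * 0.00243 * 0.7 = 0.010206

0.010206


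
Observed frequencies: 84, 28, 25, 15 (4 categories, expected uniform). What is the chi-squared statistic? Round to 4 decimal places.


chi2 = sum((O-E)^2/E), E = total/4
total = 152, E = 152/4 = 38
(84 - 38)^2 / 38 = 2116 / 38 = 1058/19 ≈ 55.684211
(28 - 38)^2 / 38 = 100 / 38 = 50/19 ≈ 2.631579
(25 - 38)^2 / 38 = 169 / 38 = 169/38 ≈ 4.447368
(15 - 38)^2 / 38 = 529 / 38 = 529/38 ≈ 13.921053
chi2 = 1457/19 ≈ 76.684211

76.6842


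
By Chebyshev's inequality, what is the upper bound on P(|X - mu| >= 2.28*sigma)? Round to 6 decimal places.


P <= 1/k^2
k^2 = 2.28^2 = 5.1984
1/k^2 = 1 / 5.1984 = 625/3249 ≈ 0.19236688

0.192367


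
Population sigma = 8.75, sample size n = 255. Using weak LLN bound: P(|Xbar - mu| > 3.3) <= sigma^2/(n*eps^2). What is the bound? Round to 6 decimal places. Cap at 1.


bound = min(1, sigma^2/(n*eps^2))
sigma^2 = 8.75^2 = 76.5625
n*eps^2 = 255 * 3.3^2 = 255 * 10.89 = 2776.95
sigma^2/(n*eps^2) = 76.5625 / 2776.95 ≈ 0.02757072

0.027571


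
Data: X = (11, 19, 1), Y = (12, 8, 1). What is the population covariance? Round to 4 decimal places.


Cov = (1/n)*sum((xi-xbar)(yi-ybar))
n = 3, xbar = 31/3 ≈ 10.333333, ybar = 21/3 = 7
sum((xi-xbar)(yi-ybar)) = 68
Cov = 68 / 3 = 68/3 ≈ 22.666667

22.6667


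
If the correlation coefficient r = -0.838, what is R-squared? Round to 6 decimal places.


R^2 = r^2 = (-0.838)^2 = 0.702244

0.702244


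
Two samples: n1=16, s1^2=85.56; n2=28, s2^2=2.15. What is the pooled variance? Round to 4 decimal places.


sp^2 = ((n1-1)*s1^2 + (n2-1)*s2^2)/(n1+n2-2)
(n1-1)*s1^2 = 15 * 85.56 = 1283.4
(n2-1)*s2^2 = 27 * 2.15 = 58.05
numerator = 1283.4 + 58.05 = 1341.45
n1+n2-2 = 42
sp^2 = 1341.45 / 42 = 8943/280 ≈ 31.939286

31.9393


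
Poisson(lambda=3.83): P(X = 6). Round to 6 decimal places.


P = e^(-lam) * lam^k / k!
e^(-3.83) ≈ 0.02170962
lam^k = 3.83^6 ≈ 3156.404427
k! = 6! = 720
P = 0.02170962 * 3156.404427 / 720 ≈ 0.095173

0.095173


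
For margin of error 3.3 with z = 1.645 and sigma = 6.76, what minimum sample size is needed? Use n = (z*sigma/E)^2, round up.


z*sigma/E = 1.645 * 6.76 / 3.3 ≈ 3.369758
(z*sigma/E)^2 ≈ 11.355266
round up: n = 12

12


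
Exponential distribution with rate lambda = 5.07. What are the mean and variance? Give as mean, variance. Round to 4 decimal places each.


mean = 1/lam, var = 1/lam^2
mean = 1 / 5.07 = 100/507 ≈ 0.197239
lam^2 = 5.07^2 = 25.7049
var = 1 / 25.7049 ≈ 0.038903

0.1972, 0.0389


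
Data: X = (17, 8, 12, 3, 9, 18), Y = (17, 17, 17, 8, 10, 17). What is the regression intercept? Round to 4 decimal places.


a = ybar - b*xbar, where b = sum((xi-xbar)(yi-ybar)) / sum((xi-xbar)^2)
n = 6, xbar = 67/6 ≈ 11.166667, ybar = 86/6 = 43/3 ≈ 14.333333
Sxy = sum((xi-xbar)(yi-ybar)) = 266/3 ≈ 88.666667
Sxx = sum((xi-xbar)^2) = 977/6 ≈ 162.833333
b = Sxy / Sxx = 532/977 ≈ 0.544524
a = 14.333333 - 0.544524 * 11.166667 = 8063/977 ≈ 8.252815

8.2528


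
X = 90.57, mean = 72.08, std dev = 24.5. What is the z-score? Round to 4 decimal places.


z = (X - mu) / sigma
X - mu = 90.57 - 72.08 = 18.49
z = 18.49 / 24.5 = 1849/2450 ≈ 0.754694

0.7547


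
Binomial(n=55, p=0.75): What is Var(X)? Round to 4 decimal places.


Var = n*p*(1-p) = 55 * 0.75 * 0.25 = 10.3125

10.3125


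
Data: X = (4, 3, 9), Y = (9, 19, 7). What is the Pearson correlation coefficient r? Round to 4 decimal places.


r = sum((xi-xbar)(yi-ybar)) / sqrt(sum((xi-xbar)^2) * sum((yi-ybar)^2))
n = 3, xbar = 16/3 ≈ 5.333333, ybar = 35/3 ≈ 11.666667
Sxy = sum((xi-xbar)(yi-ybar)) = -92/3 ≈ -30.666667
Sxx = sum((xi-xbar)^2) = 62/3 ≈ 20.666667
Syy = sum((yi-ybar)^2) = 248/3 ≈ 82.666667
sqrt(Sxx*Syy) = 124/3 ≈ 41.333333
r = Sxy / sqrt(Sxx*Syy) = -30.666667 / 41.333333 = -23/31 ≈ -0.741935

-0.7419


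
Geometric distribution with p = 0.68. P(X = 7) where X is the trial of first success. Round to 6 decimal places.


P = (1-p)^(k-1) * p
(1-p)^(k-1) = 0.32^6 ≈ 0.001073742
P = 0.001073742 * 0.68 ≈ 0.0007301444

0.000730


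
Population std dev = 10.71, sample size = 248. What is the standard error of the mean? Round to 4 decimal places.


SE = sigma / sqrt(n)
sqrt(248) ≈ 15.748016
SE = 10.71 / 15.748016 ≈ 0.680086

0.6801


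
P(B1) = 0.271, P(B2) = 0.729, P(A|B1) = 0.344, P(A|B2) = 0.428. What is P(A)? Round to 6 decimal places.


P(A) = P(A|B1)*P(B1) + P(A|B2)*P(B2)
P(A|B1)*P(B1) = 0.344 * 0.271 = 0.093224
P(A|B2)*P(B2) = 0.428 * 0.729 = 0.312012
P(A) = 0.093224 + 0.312012 = 0.405236

0.405236


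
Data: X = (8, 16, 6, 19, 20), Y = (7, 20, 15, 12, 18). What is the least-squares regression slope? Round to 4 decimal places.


b = sum((xi-xbar)(yi-ybar)) / sum((xi-xbar)^2)
n = 5, xbar = 69/5 = 13.8, ybar = 72/5 = 14.4
Sxy = sum((xi-xbar)(yi-ybar)) = 60.4
Sxx = sum((xi-xbar)^2) = 164.8
b = Sxy / Sxx = 151/412 ≈ 0.366505

0.3665


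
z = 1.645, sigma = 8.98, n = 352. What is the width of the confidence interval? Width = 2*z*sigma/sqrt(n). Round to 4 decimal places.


width = 2*z*sigma/sqrt(n)
2*z*sigma = 2 * 1.645 * 8.98 = 29.5442
sqrt(352) ≈ 18.761663
width = 29.5442 / 18.761663 ≈ 1.574711

1.5747


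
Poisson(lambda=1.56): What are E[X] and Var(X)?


E[X] = Var(X) = lambda = 1.56

1.56, 1.56


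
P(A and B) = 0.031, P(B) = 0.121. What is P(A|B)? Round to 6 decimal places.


P(A|B) = P(A and B) / P(B) = 0.031 / 0.121 = 31/121 ≈ 0.25619835

0.256198


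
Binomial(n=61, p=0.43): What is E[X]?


E[X] = n*p = 61 * 0.43 = 26.23

26.23


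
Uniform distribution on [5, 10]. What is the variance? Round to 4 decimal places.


Var = (b-a)^2 / 12
(b-a)^2 = (10 - 5)^2 = 25
Var = 25/12 ≈ 2.083333

2.0833


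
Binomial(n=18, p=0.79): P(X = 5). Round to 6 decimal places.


P = C(n,k) * p^k * (1-p)^(n-k)
C(18,5) = 8568
p^k = 0.79^5 ≈ 0.3077056
(1-p)^(n-k) = 0.21^13 ≈ 0.000000001544724
P = 8568 * 0.3077056 * 0.000000001544724 ≈ 0.000004

0.000004


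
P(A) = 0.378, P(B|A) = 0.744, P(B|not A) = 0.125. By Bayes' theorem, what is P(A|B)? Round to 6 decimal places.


P(A|B) = P(B|A)*P(A) / P(B), P(B) = P(B|A)*P(A) + P(B|not A)*P(not A)
P(B|A)*P(A) = 0.744 * 0.378 = 0.281232
P(B|not A)*P(not A) = 0.125 * 0.622 = 0.07775
P(B) = 0.281232 + 0.07775 = 0.358982
P(A|B) = 0.281232 / 0.358982 ≈ 0.78341532

0.783415


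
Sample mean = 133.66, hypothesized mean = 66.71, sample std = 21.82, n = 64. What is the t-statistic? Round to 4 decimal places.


t = (xbar - mu0) / (s/sqrt(n))
xbar - mu0 = 133.66 - 66.71 = 66.95
sqrt(64) = 8
s/sqrt(n) = 21.82 / 8 = 2.7275
t = 66.95 / 2.7275 = 26780/1091 ≈ 24.546288

24.5463


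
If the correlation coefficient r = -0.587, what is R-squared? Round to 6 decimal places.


R^2 = r^2 = (-0.587)^2 = 0.344569

0.344569


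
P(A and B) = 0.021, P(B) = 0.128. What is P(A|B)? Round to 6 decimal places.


P(A|B) = P(A and B) / P(B) = 0.021 / 0.128 = 0.1640625

0.164063


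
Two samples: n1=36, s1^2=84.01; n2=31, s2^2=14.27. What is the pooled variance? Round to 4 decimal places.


sp^2 = ((n1-1)*s1^2 + (n2-1)*s2^2)/(n1+n2-2)
(n1-1)*s1^2 = 35 * 84.01 = 2940.35
(n2-1)*s2^2 = 30 * 14.27 = 428.1
numerator = 2940.35 + 428.1 = 3368.45
n1+n2-2 = 65
sp^2 = 3368.45 / 65 = 67369/1300 ≈ 51.822308

51.8223


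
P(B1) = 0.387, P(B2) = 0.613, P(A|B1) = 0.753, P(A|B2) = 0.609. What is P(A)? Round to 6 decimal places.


P(A) = P(A|B1)*P(B1) + P(A|B2)*P(B2)
P(A|B1)*P(B1) = 0.753 * 0.387 = 0.291411
P(A|B2)*P(B2) = 0.609 * 0.613 = 0.373317
P(A) = 0.291411 + 0.373317 = 0.664728

0.664728


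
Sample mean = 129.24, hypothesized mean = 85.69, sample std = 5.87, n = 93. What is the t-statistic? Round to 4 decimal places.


t = (xbar - mu0) / (s/sqrt(n))
xbar - mu0 = 129.24 - 85.69 = 43.55
sqrt(93) ≈ 9.64365076
s/sqrt(n) = 5.87 / 9.64365076 ≈ 0.60869064
t = 43.55 / 0.60869064 ≈ 71.547017

71.5470


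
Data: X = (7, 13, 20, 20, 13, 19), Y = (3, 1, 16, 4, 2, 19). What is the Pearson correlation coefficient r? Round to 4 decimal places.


r = sum((xi-xbar)(yi-ybar)) / sqrt(sum((xi-xbar)^2) * sum((yi-ybar)^2))
n = 6, xbar = 92/6 = 46/3 ≈ 15.333333, ybar = 45/6 = 7.5
Sxy = sum((xi-xbar)(yi-ybar)) = 131
Sxx = sum((xi-xbar)^2) = 412/3 ≈ 137.333333
Syy = sum((yi-ybar)^2) = 309.5
sqrt(Sxx*Syy) ≈ 206.166599
r = Sxy / sqrt(Sxx*Syy) = 131 / 206.166599 ≈ 0.635408

0.6354


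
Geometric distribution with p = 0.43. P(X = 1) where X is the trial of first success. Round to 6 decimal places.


P = (1-p)^(k-1) * p
(1-p)^(k-1) = 0.57^0 = 1
P = 1 * 0.43 = 0.43

0.430000


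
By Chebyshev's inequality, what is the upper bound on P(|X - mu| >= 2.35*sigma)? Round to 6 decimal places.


P <= 1/k^2
k^2 = 2.35^2 = 5.5225
1/k^2 = 1 / 5.5225 = 400/2209 ≈ 0.18107741

0.181077


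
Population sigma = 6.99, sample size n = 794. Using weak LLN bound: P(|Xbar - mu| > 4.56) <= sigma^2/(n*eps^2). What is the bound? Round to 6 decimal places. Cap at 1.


bound = min(1, sigma^2/(n*eps^2))
sigma^2 = 6.99^2 = 48.8601
n*eps^2 = 794 * 4.56^2 = 794 * 20.7936 = 16510.1184
sigma^2/(n*eps^2) = 48.8601 / 16510.1184 ≈ 0.00295940

0.002959


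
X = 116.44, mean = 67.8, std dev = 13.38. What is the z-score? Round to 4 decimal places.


z = (X - mu) / sigma
X - mu = 116.44 - 67.8 = 48.64
z = 48.64 / 13.38 = 2432/669 ≈ 3.635277

3.6353


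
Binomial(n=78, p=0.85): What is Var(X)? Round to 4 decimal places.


Var = n*p*(1-p) = 78 * 0.85 * 0.15 = 9.945

9.9450


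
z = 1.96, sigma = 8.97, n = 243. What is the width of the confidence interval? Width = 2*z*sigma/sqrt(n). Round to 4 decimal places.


width = 2*z*sigma/sqrt(n)
2*z*sigma = 2 * 1.96 * 8.97 = 35.1624
sqrt(243) ≈ 15.588457
width = 35.1624 / 15.588457 ≈ 2.255669

2.2557


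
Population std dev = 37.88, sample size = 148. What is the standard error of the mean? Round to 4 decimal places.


SE = sigma / sqrt(n)
sqrt(148) ≈ 12.165525
SE = 37.88 / 12.165525 ≈ 3.113717

3.1137


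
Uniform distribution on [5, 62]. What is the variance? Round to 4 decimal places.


Var = (b-a)^2 / 12
(b-a)^2 = (62 - 5)^2 = 3249
Var = 3249/12 = 270.75

270.7500


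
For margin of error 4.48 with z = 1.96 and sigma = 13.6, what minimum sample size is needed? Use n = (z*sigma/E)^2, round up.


z*sigma/E = 1.96 * 13.6 / 4.48 = 5.95
(z*sigma/E)^2 = 35.4025
round up: n = 36

36


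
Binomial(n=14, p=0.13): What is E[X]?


E[X] = n*p = 14 * 0.13 = 1.82

1.82


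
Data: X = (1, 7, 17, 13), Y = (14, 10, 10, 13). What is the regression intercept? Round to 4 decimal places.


a = ybar - b*xbar, where b = sum((xi-xbar)(yi-ybar)) / sum((xi-xbar)^2)
n = 4, xbar = 38/4 = 9.5, ybar = 47/4 = 11.75
Sxy = sum((xi-xbar)(yi-ybar)) = -23.5
Sxx = sum((xi-xbar)^2) = 147
b = Sxy / Sxx = -47/294 ≈ -0.159864
a = 11.75 - (-0.159864) * 9.5 = 3901/294 ≈ 13.268707

13.2687


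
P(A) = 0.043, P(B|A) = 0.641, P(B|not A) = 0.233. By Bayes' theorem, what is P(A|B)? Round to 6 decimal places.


P(A|B) = P(B|A)*P(A) / P(B), P(B) = P(B|A)*P(A) + P(B|not A)*P(not A)
P(B|A)*P(A) = 0.641 * 0.043 = 0.027563
P(B|not A)*P(not A) = 0.233 * 0.957 = 0.222981
P(B) = 0.027563 + 0.222981 = 0.250544
P(A|B) = 0.027563 / 0.250544 ≈ 0.11001261

0.110013


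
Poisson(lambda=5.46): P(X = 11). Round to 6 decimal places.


P = e^(-lam) * lam^k / k!
e^(-5.46) ≈ 0.004253556
lam^k = 5.46^11 ≈ 128563909.303100
k! = 11! = 39916800
P = 0.004253556 * 128563909.303100 / 39916800 ≈ 0.013700

0.013700


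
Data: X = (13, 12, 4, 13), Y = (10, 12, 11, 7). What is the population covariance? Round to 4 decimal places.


Cov = (1/n)*sum((xi-xbar)(yi-ybar))
n = 4, xbar = 42/4 = 10.5, ybar = 40/4 = 10
sum((xi-xbar)(yi-ybar)) = -11
Cov = -11 / 4 = -2.75

-2.7500


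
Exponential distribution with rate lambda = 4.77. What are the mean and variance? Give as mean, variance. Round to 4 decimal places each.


mean = 1/lam, var = 1/lam^2
mean = 1 / 4.77 = 100/477 ≈ 0.209644
lam^2 = 4.77^2 = 22.7529
var = 1 / 22.7529 ≈ 0.043950

0.2096, 0.0440


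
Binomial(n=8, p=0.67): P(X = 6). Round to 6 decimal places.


P = C(n,k) * p^k * (1-p)^(n-k)
C(8,6) = 28
p^k = 0.67^6 ≈ 0.09045838
(1-p)^(n-k) = 0.33^2 = 0.1089
P = 28 * 0.09045838 * 0.1089 ≈ 0.275826

0.275826


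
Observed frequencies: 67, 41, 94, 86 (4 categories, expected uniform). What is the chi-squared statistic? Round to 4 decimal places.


chi2 = sum((O-E)^2/E), E = total/4
total = 288, E = 288/4 = 72
(67 - 72)^2 / 72 = 25 / 72 = 25/72 ≈ 0.347222
(41 - 72)^2 / 72 = 961 / 72 = 961/72 ≈ 13.347222
(94 - 72)^2 / 72 = 484 / 72 = 121/18 ≈ 6.722222
(86 - 72)^2 / 72 = 196 / 72 = 49/18 ≈ 2.722222
chi2 = 833/36 ≈ 23.138889

23.1389


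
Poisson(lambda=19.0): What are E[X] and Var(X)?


E[X] = Var(X) = lambda = 19.0

19.0, 19.0


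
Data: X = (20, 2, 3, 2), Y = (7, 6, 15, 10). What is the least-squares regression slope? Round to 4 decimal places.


b = sum((xi-xbar)(yi-ybar)) / sum((xi-xbar)^2)
n = 4, xbar = 27/4 = 6.75, ybar = 38/4 = 9.5
Sxy = sum((xi-xbar)(yi-ybar)) = -39.5
Sxx = sum((xi-xbar)^2) = 234.75
b = Sxy / Sxx = -158/939 ≈ -0.168264

-0.1683


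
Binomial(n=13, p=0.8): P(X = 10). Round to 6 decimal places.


P = C(n,k) * p^k * (1-p)^(n-k)
C(13,10) = 286
p^k = 0.8^10 ≈ 0.1073742
(1-p)^(n-k) = 0.2^3 = 0.008
P = 286 * 0.1073742 * 0.008 ≈ 0.245672

0.245672


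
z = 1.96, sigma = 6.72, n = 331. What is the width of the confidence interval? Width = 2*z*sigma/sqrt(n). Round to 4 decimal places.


width = 2*z*sigma/sqrt(n)
2*z*sigma = 2 * 1.96 * 6.72 = 26.3424
sqrt(331) ≈ 18.193405
width = 26.3424 / 18.193405 ≈ 1.447909

1.4479


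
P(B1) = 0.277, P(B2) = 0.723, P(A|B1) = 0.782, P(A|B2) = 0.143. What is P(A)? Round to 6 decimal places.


P(A) = P(A|B1)*P(B1) + P(A|B2)*P(B2)
P(A|B1)*P(B1) = 0.782 * 0.277 = 0.216614
P(A|B2)*P(B2) = 0.143 * 0.723 = 0.103389
P(A) = 0.216614 + 0.103389 = 0.320003

0.320003


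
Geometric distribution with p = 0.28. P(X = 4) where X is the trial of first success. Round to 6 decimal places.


P = (1-p)^(k-1) * p
(1-p)^(k-1) = 0.72^3 = 0.373248
P = 0.373248 * 0.28 ≈ 0.1045094

0.104509


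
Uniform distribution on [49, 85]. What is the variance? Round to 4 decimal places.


Var = (b-a)^2 / 12
(b-a)^2 = (85 - 49)^2 = 1296
Var = 1296/12 = 108

108.0000


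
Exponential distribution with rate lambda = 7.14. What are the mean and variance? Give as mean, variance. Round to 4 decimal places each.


mean = 1/lam, var = 1/lam^2
mean = 1 / 7.14 = 50/357 ≈ 0.140056
lam^2 = 7.14^2 = 50.9796
var = 1 / 50.9796 ≈ 0.019616

0.1401, 0.0196


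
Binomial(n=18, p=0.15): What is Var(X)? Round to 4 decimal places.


Var = n*p*(1-p) = 18 * 0.15 * 0.85 = 2.295

2.2950


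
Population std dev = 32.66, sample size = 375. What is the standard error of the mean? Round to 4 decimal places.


SE = sigma / sqrt(n)
sqrt(375) ≈ 19.364917
SE = 32.66 / 19.364917 ≈ 1.686555

1.6866


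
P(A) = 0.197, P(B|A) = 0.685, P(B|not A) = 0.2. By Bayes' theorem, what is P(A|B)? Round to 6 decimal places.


P(A|B) = P(B|A)*P(A) / P(B), P(B) = P(B|A)*P(A) + P(B|not A)*P(not A)
P(B|A)*P(A) = 0.685 * 0.197 = 0.134945
P(B|not A)*P(not A) = 0.2 * 0.803 = 0.1606
P(B) = 0.134945 + 0.1606 = 0.295545
P(A|B) = 0.134945 / 0.295545 ≈ 0.45659713

0.456597


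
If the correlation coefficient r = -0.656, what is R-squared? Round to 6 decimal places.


R^2 = r^2 = (-0.656)^2 = 0.430336

0.430336


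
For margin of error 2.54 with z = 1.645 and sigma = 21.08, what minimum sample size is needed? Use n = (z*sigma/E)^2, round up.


z*sigma/E = 1.645 * 21.08 / 2.54 ≈ 13.652205
(z*sigma/E)^2 ≈ 186.382694
round up: n = 187

187


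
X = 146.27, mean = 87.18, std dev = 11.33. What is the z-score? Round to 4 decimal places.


z = (X - mu) / sigma
X - mu = 146.27 - 87.18 = 59.09
z = 59.09 / 11.33 = 5909/1133 ≈ 5.215357

5.2154


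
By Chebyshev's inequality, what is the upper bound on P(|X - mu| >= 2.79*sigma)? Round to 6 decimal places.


P <= 1/k^2
k^2 = 2.79^2 = 7.7841
1/k^2 = 1 / 7.7841 ≈ 0.12846700

0.128467


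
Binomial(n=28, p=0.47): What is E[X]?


E[X] = n*p = 28 * 0.47 = 13.16

13.16


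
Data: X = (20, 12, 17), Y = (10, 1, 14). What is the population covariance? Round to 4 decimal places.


Cov = (1/n)*sum((xi-xbar)(yi-ybar))
n = 3, xbar = 49/3 ≈ 16.333333, ybar = 25/3 ≈ 8.333333
sum((xi-xbar)(yi-ybar)) = 125/3 ≈ 41.666667
Cov = 41.666667 / 3 = 125/9 ≈ 13.888889

13.8889


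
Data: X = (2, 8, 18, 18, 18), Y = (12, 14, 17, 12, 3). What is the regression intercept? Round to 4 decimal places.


a = ybar - b*xbar, where b = sum((xi-xbar)(yi-ybar)) / sum((xi-xbar)^2)
n = 5, xbar = 64/5 = 12.8, ybar = 58/5 = 11.6
Sxy = sum((xi-xbar)(yi-ybar)) = -30.4
Sxx = sum((xi-xbar)^2) = 220.8
b = Sxy / Sxx = -19/138 ≈ -0.137681
a = 11.6 - (-0.137681) * 12.8 = 922/69 ≈ 13.362319

13.3623


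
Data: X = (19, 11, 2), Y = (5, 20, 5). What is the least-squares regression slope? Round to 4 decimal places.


b = sum((xi-xbar)(yi-ybar)) / sum((xi-xbar)^2)
n = 3, xbar = 32/3 ≈ 10.666667, ybar = 30/3 = 10
Sxy = sum((xi-xbar)(yi-ybar)) = 5
Sxx = sum((xi-xbar)^2) = 434/3 ≈ 144.666667
b = Sxy / Sxx = 15/434 ≈ 0.034562

0.0346


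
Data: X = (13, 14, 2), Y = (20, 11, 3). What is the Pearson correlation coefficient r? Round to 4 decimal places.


r = sum((xi-xbar)(yi-ybar)) / sqrt(sum((xi-xbar)^2) * sum((yi-ybar)^2))
n = 3, xbar = 29/3 ≈ 9.666667, ybar = 34/3 ≈ 11.333333
Sxy = sum((xi-xbar)(yi-ybar)) = 274/3 ≈ 91.333333
Sxx = sum((xi-xbar)^2) = 266/3 ≈ 88.666667
Syy = sum((yi-ybar)^2) = 434/3 ≈ 144.666667
sqrt(Sxx*Syy) ≈ 113.256837
r = Sxy / sqrt(Sxx*Syy) = 91.333333 / 113.256837 ≈ 0.806427

0.8064


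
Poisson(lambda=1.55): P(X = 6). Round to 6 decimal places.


P = e^(-lam) * lam^k / k!
e^(-1.55) ≈ 0.2122480
lam^k = 1.55^6 ≈ 13.867245
k! = 6! = 720
P = 0.2122480 * 13.867245 / 720 ≈ 0.004088

0.004088


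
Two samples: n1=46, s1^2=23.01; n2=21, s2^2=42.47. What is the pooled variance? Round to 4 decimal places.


sp^2 = ((n1-1)*s1^2 + (n2-1)*s2^2)/(n1+n2-2)
(n1-1)*s1^2 = 45 * 23.01 = 1035.45
(n2-1)*s2^2 = 20 * 42.47 = 849.4
numerator = 1035.45 + 849.4 = 1884.85
n1+n2-2 = 65
sp^2 = 1884.85 / 65 = 37697/1300 ≈ 28.997692

28.9977


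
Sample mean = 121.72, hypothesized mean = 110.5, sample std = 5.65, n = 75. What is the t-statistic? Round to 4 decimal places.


t = (xbar - mu0) / (s/sqrt(n))
xbar - mu0 = 121.72 - 110.5 = 11.22
sqrt(75) ≈ 8.66025404
s/sqrt(n) = 5.65 / 8.66025404 ≈ 0.65240580
t = 11.22 / 0.65240580 ≈ 17.197885

17.1979


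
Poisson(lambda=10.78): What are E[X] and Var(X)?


E[X] = Var(X) = lambda = 10.78

10.78, 10.78


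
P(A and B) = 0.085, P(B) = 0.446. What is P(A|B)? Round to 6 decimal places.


P(A|B) = P(A and B) / P(B) = 0.085 / 0.446 = 85/446 ≈ 0.19058296

0.190583


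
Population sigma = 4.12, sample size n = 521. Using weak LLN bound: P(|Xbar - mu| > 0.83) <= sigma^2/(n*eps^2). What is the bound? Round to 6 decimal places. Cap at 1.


bound = min(1, sigma^2/(n*eps^2))
sigma^2 = 4.12^2 = 16.9744
n*eps^2 = 521 * 0.83^2 = 521 * 0.6889 = 358.9169
sigma^2/(n*eps^2) = 16.9744 / 358.9169 ≈ 0.04729340

0.047293


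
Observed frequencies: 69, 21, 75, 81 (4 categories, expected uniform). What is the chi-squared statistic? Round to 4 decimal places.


chi2 = sum((O-E)^2/E), E = total/4
total = 246, E = 246/4 = 61.5
(69 - 61.5)^2 / 61.5 = 56.25 / 61.5 = 75/82 ≈ 0.914634
(21 - 61.5)^2 / 61.5 = 1640.25 / 61.5 = 2187/82 ≈ 26.670732
(75 - 61.5)^2 / 61.5 = 182.25 / 61.5 = 243/82 ≈ 2.963415
(81 - 61.5)^2 / 61.5 = 380.25 / 61.5 = 507/82 ≈ 6.182927
chi2 = 1506/41 ≈ 36.731707

36.7317


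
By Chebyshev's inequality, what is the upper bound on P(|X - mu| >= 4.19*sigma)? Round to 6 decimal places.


P <= 1/k^2
k^2 = 4.19^2 = 17.5561
1/k^2 = 1 / 17.5561 ≈ 0.05696026

0.056960


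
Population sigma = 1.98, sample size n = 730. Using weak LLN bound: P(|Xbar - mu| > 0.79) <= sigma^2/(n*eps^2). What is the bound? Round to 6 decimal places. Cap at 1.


bound = min(1, sigma^2/(n*eps^2))
sigma^2 = 1.98^2 = 3.9204
n*eps^2 = 730 * 0.79^2 = 730 * 0.6241 = 455.593
sigma^2/(n*eps^2) = 3.9204 / 455.593 ≈ 0.00860505

0.008605


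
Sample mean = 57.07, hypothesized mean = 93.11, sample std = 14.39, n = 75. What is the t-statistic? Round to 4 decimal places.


t = (xbar - mu0) / (s/sqrt(n))
xbar - mu0 = 57.07 - 93.11 = -36.04
sqrt(75) ≈ 8.66025404
s/sqrt(n) = 14.39 / 8.66025404 ≈ 1.66161407
t = -36.04 / 1.66161407 ≈ -21.689754

-21.6898


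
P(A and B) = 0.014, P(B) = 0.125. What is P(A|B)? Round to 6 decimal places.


P(A|B) = P(A and B) / P(B) = 0.014 / 0.125 = 0.112

0.112000


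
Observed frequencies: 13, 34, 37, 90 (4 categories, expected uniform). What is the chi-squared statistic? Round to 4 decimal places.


chi2 = sum((O-E)^2/E), E = total/4
total = 174, E = 174/4 = 43.5
(13 - 43.5)^2 / 43.5 = 930.25 / 43.5 = 3721/174 ≈ 21.385057
(34 - 43.5)^2 / 43.5 = 90.25 / 43.5 = 361/174 ≈ 2.074713
(37 - 43.5)^2 / 43.5 = 42.25 / 43.5 = 169/174 ≈ 0.971264
(90 - 43.5)^2 / 43.5 = 2162.25 / 43.5 = 2883/58 ≈ 49.706897
chi2 = 2150/29 ≈ 74.137931

74.1379


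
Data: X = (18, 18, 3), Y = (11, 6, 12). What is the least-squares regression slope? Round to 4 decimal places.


b = sum((xi-xbar)(yi-ybar)) / sum((xi-xbar)^2)
n = 3, xbar = 39/3 = 13, ybar = 29/3 ≈ 9.666667
Sxy = sum((xi-xbar)(yi-ybar)) = -35
Sxx = sum((xi-xbar)^2) = 150
b = Sxy / Sxx = -7/30 ≈ -0.233333

-0.2333


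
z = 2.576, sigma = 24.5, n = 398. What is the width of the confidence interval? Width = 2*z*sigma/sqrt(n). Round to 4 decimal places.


width = 2*z*sigma/sqrt(n)
2*z*sigma = 2 * 2.576 * 24.5 = 126.224
sqrt(398) ≈ 19.949937
width = 126.224 / 19.949937 ≈ 6.327037

6.3270


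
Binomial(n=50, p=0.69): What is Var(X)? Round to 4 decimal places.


Var = n*p*(1-p) = 50 * 0.69 * 0.31 = 10.695

10.6950


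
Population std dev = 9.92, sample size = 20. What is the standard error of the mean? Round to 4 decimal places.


SE = sigma / sqrt(n)
sqrt(20) ≈ 4.472136
SE = 9.92 / 4.472136 ≈ 2.218179

2.2182


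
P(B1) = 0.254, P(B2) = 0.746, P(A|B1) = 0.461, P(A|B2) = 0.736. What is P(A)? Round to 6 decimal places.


P(A) = P(A|B1)*P(B1) + P(A|B2)*P(B2)
P(A|B1)*P(B1) = 0.461 * 0.254 = 0.117094
P(A|B2)*P(B2) = 0.736 * 0.746 = 0.549056
P(A) = 0.117094 + 0.549056 = 0.66615

0.666150


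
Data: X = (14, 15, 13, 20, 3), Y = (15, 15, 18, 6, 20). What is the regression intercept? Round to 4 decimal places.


a = ybar - b*xbar, where b = sum((xi-xbar)(yi-ybar)) / sum((xi-xbar)^2)
n = 5, xbar = 65/5 = 13, ybar = 74/5 = 14.8
Sxy = sum((xi-xbar)(yi-ybar)) = -113
Sxx = sum((xi-xbar)^2) = 154
b = Sxy / Sxx = -113/154 ≈ -0.733766
a = 14.8 - (-0.733766) * 13 = 18741/770 ≈ 24.338961

24.3390


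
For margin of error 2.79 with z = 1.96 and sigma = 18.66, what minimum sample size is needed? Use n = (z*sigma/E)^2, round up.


z*sigma/E = 1.96 * 18.66 / 2.79 = 30478/2325 ≈ 13.108817
(z*sigma/E)^2 ≈ 171.841088
round up: n = 172

172


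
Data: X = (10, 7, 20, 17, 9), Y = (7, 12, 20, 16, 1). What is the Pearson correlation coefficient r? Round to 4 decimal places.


r = sum((xi-xbar)(yi-ybar)) / sqrt(sum((xi-xbar)^2) * sum((yi-ybar)^2))
n = 5, xbar = 63/5 = 12.6, ybar = 56/5 = 11.2
Sxy = sum((xi-xbar)(yi-ybar)) = 129.4
Sxx = sum((xi-xbar)^2) = 125.2
Syy = sum((yi-ybar)^2) = 222.8
sqrt(Sxx*Syy) ≈ 167.016646
r = Sxy / sqrt(Sxx*Syy) = 129.4 / 167.016646 ≈ 0.774773

0.7748


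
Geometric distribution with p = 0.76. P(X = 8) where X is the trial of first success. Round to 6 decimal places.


P = (1-p)^(k-1) * p
(1-p)^(k-1) = 0.24^7 ≈ 0.00004586471
P = 0.00004586471 * 0.76 ≈ 0.00003485718

0.000035


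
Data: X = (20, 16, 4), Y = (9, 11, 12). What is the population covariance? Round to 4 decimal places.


Cov = (1/n)*sum((xi-xbar)(yi-ybar))
n = 3, xbar = 40/3 ≈ 13.333333, ybar = 32/3 ≈ 10.666667
sum((xi-xbar)(yi-ybar)) = -68/3 ≈ -22.666667
Cov = -22.666667 / 3 = -68/9 ≈ -7.555556

-7.5556


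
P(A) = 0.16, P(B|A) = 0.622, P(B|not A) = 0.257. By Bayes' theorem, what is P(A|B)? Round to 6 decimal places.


P(A|B) = P(B|A)*P(A) / P(B), P(B) = P(B|A)*P(A) + P(B|not A)*P(not A)
P(B|A)*P(A) = 0.622 * 0.16 = 0.09952
P(B|not A)*P(not A) = 0.257 * 0.84 = 0.21588
P(B) = 0.09952 + 0.21588 = 0.3154
P(A|B) = 0.09952 / 0.3154 = 2488/7885 ≈ 0.31553583

0.315536


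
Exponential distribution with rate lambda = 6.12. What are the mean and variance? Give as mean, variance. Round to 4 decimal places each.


mean = 1/lam, var = 1/lam^2
mean = 1 / 6.12 = 25/153 ≈ 0.163399
lam^2 = 6.12^2 = 37.4544
var = 1 / 37.4544 ≈ 0.026699

0.1634, 0.0267


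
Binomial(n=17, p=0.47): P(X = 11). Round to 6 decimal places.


P = C(n,k) * p^k * (1-p)^(n-k)
C(17,11) = 12376
p^k = 0.47^11 ≈ 0.0002472159
(1-p)^(n-k) = 0.53^6 ≈ 0.02216436
P = 12376 * 0.0002472159 * 0.02216436 ≈ 0.067813

0.067813


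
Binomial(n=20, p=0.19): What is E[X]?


E[X] = n*p = 20 * 0.19 = 3.8

3.8


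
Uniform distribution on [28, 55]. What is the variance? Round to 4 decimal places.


Var = (b-a)^2 / 12
(b-a)^2 = (55 - 28)^2 = 729
Var = 729/12 = 60.75

60.7500


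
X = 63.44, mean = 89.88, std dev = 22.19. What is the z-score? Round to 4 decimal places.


z = (X - mu) / sigma
X - mu = 63.44 - 89.88 = -26.44
z = -26.44 / 22.19 = -2644/2219 ≈ -1.191528

-1.1915


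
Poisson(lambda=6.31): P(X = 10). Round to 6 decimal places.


P = e^(-lam) * lam^k / k!
e^(-6.31) ≈ 0.001818033
lam^k = 6.31^10 ≈ 100067625.013294
k! = 10! = 3628800
P = 0.001818033 * 100067625.013294 / 3628800 ≈ 0.050134

0.050134


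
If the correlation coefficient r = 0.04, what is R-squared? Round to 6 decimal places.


R^2 = r^2 = (0.04)^2 = 0.0016

0.001600


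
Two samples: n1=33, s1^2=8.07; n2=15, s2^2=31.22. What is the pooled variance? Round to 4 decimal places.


sp^2 = ((n1-1)*s1^2 + (n2-1)*s2^2)/(n1+n2-2)
(n1-1)*s1^2 = 32 * 8.07 = 258.24
(n2-1)*s2^2 = 14 * 31.22 = 437.08
numerator = 258.24 + 437.08 = 695.32
n1+n2-2 = 46
sp^2 = 695.32 / 46 = 17383/1150 ≈ 15.115652

15.1157


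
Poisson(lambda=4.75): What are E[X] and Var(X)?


E[X] = Var(X) = lambda = 4.75

4.75, 4.75


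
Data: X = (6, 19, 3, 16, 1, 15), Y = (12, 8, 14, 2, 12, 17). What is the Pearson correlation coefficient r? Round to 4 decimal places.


r = sum((xi-xbar)(yi-ybar)) / sqrt(sum((xi-xbar)^2) * sum((yi-ybar)^2))
n = 6, xbar = 60/6 = 10, ybar = 65/6 ≈ 10.833333
Sxy = sum((xi-xbar)(yi-ybar)) = -85
Sxx = sum((xi-xbar)^2) = 288
Syy = sum((yi-ybar)^2) = 821/6 ≈ 136.833333
sqrt(Sxx*Syy) ≈ 198.514483
r = Sxy / sqrt(Sxx*Syy) = -85 / 198.514483 ≈ -0.428180

-0.4282


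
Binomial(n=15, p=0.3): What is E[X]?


E[X] = n*p = 15 * 0.3 = 4.5

4.5


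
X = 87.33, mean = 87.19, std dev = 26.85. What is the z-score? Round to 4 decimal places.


z = (X - mu) / sigma
X - mu = 87.33 - 87.19 = 0.14
z = 0.14 / 26.85 = 14/2685 ≈ 0.005214

0.0052


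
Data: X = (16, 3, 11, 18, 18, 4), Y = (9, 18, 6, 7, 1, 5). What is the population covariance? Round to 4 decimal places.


Cov = (1/n)*sum((xi-xbar)(yi-ybar))
n = 6, xbar = 70/6 = 35/3 ≈ 11.666667, ybar = 46/6 = 23/3 ≈ 7.666667
sum((xi-xbar)(yi-ybar)) = -326/3 ≈ -108.666667
Cov = -108.666667 / 6 = -163/9 ≈ -18.111111

-18.1111


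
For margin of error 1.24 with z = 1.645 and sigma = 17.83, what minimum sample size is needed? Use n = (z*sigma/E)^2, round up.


z*sigma/E = 1.645 * 17.83 / 1.24 ≈ 23.653508
(z*sigma/E)^2 ≈ 559.488444
round up: n = 560

560


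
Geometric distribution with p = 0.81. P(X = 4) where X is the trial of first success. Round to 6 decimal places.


P = (1-p)^(k-1) * p
(1-p)^(k-1) = 0.19^3 = 0.006859
P = 0.006859 * 0.81 = 0.00555579

0.005556


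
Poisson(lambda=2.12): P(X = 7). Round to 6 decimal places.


P = e^(-lam) * lam^k / k!
e^(-2.12) ≈ 0.1200316
lam^k = 2.12^7 ≈ 192.464673
k! = 7! = 5040
P = 0.1200316 * 192.464673 / 5040 ≈ 0.004584

0.004584


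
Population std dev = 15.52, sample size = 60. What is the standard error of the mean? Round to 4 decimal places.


SE = sigma / sqrt(n)
sqrt(60) ≈ 7.745967
SE = 15.52 / 7.745967 ≈ 2.003623

2.0036


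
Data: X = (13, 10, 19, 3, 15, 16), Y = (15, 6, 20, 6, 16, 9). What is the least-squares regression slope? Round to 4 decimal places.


b = sum((xi-xbar)(yi-ybar)) / sum((xi-xbar)^2)
n = 6, xbar = 76/6 = 38/3 ≈ 12.666667, ybar = 72/6 = 12
Sxy = sum((xi-xbar)(yi-ybar)) = 125
Sxx = sum((xi-xbar)^2) = 472/3 ≈ 157.333333
b = Sxy / Sxx = 375/472 ≈ 0.794492

0.7945


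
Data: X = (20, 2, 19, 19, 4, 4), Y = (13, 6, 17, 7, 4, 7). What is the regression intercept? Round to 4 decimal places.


a = ybar - b*xbar, where b = sum((xi-xbar)(yi-ybar)) / sum((xi-xbar)^2)
n = 6, xbar = 68/6 = 34/3 ≈ 11.333333, ybar = 54/6 = 9
Sxy = sum((xi-xbar)(yi-ybar)) = 160
Sxx = sum((xi-xbar)^2) = 1162/3 ≈ 387.333333
b = Sxy / Sxx = 240/581 ≈ 0.413081
a = 9 - 0.413081 * 11.333333 = 2509/581 ≈ 4.318417

4.3184


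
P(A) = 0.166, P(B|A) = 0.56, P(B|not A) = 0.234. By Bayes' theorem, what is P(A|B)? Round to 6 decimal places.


P(A|B) = P(B|A)*P(A) / P(B), P(B) = P(B|A)*P(A) + P(B|not A)*P(not A)
P(B|A)*P(A) = 0.56 * 0.166 = 0.09296
P(B|not A)*P(not A) = 0.234 * 0.834 = 0.195156
P(B) = 0.09296 + 0.195156 = 0.288116
P(A|B) = 0.09296 / 0.288116 ≈ 0.32264782

0.322648


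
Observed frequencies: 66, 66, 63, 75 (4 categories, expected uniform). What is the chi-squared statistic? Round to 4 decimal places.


chi2 = sum((O-E)^2/E), E = total/4
total = 270, E = 270/4 = 67.5
(66 - 67.5)^2 / 67.5 = 2.25 / 67.5 = 1/30 ≈ 0.033333
(66 - 67.5)^2 / 67.5 = 2.25 / 67.5 = 1/30 ≈ 0.033333
(63 - 67.5)^2 / 67.5 = 20.25 / 67.5 = 0.3
(75 - 67.5)^2 / 67.5 = 56.25 / 67.5 = 5/6 ≈ 0.833333
chi2 = 1.2

1.2000


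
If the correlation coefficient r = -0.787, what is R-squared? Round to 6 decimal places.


R^2 = r^2 = (-0.787)^2 = 0.619369

0.619369


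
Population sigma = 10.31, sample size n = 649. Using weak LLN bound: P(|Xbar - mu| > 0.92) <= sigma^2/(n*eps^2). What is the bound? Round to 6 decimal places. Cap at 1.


bound = min(1, sigma^2/(n*eps^2))
sigma^2 = 10.31^2 = 106.2961
n*eps^2 = 649 * 0.92^2 = 649 * 0.8464 = 549.3136
sigma^2/(n*eps^2) = 106.2961 / 549.3136 ≈ 0.19350713

0.193507


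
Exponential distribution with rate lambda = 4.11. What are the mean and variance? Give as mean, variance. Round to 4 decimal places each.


mean = 1/lam, var = 1/lam^2
mean = 1 / 4.11 = 100/411 ≈ 0.243309
lam^2 = 4.11^2 = 16.8921
var = 1 / 16.8921 ≈ 0.059199

0.2433, 0.0592


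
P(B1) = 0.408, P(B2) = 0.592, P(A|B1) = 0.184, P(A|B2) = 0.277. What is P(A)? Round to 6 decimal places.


P(A) = P(A|B1)*P(B1) + P(A|B2)*P(B2)
P(A|B1)*P(B1) = 0.184 * 0.408 = 0.075072
P(A|B2)*P(B2) = 0.277 * 0.592 = 0.163984
P(A) = 0.075072 + 0.163984 = 0.239056

0.239056


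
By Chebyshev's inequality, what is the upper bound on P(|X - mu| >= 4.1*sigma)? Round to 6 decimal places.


P <= 1/k^2
k^2 = 4.1^2 = 16.81
1/k^2 = 1 / 16.81 = 100/1681 ≈ 0.05948840

0.059488


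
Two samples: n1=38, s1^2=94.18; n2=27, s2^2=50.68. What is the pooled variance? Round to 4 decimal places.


sp^2 = ((n1-1)*s1^2 + (n2-1)*s2^2)/(n1+n2-2)
(n1-1)*s1^2 = 37 * 94.18 = 3484.66
(n2-1)*s2^2 = 26 * 50.68 = 1317.68
numerator = 3484.66 + 1317.68 = 4802.34
n1+n2-2 = 63
sp^2 = 4802.34 / 63 = 80039/1050 ≈ 76.227619

76.2276


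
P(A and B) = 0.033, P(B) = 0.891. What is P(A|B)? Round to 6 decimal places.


P(A|B) = P(A and B) / P(B) = 0.033 / 0.891 = 1/27 ≈ 0.03703704

0.037037


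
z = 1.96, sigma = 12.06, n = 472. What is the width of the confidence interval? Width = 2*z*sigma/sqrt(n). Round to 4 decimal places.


width = 2*z*sigma/sqrt(n)
2*z*sigma = 2 * 1.96 * 12.06 = 47.2752
sqrt(472) ≈ 21.725561
width = 47.2752 / 21.725561 ≈ 2.176017

2.1760


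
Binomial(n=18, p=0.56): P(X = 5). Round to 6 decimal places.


P = C(n,k) * p^k * (1-p)^(n-k)
C(18,5) = 8568
p^k = 0.56^5 ≈ 0.05507318
(1-p)^(n-k) = 0.44^13 ≈ 0.00002316780
P = 8568 * 0.05507318 * 0.00002316780 ≈ 0.010932

0.010932


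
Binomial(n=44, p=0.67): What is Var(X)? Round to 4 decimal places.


Var = n*p*(1-p) = 44 * 0.67 * 0.33 = 9.7284

9.7284


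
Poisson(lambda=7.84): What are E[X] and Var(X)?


E[X] = Var(X) = lambda = 7.84

7.84, 7.84


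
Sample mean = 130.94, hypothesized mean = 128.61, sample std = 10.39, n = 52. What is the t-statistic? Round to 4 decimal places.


t = (xbar - mu0) / (s/sqrt(n))
xbar - mu0 = 130.94 - 128.61 = 2.33
sqrt(52) ≈ 7.21110255
s/sqrt(n) = 10.39 / 7.21110255 ≈ 1.44083376
t = 2.33 / 1.44083376 ≈ 1.617119

1.6171


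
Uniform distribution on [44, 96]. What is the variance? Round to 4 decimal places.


Var = (b-a)^2 / 12
(b-a)^2 = (96 - 44)^2 = 2704
Var = 2704/12 ≈ 225.333333

225.3333


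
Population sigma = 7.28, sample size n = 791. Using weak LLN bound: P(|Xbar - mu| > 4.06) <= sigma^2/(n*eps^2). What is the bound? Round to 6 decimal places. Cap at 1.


bound = min(1, sigma^2/(n*eps^2))
sigma^2 = 7.28^2 = 52.9984
n*eps^2 = 791 * 4.06^2 = 791 * 16.4836 = 13038.5276
sigma^2/(n*eps^2) = 52.9984 / 13038.5276 ≈ 0.00406475

0.004065


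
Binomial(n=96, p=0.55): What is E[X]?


E[X] = n*p = 96 * 0.55 = 52.8

52.8


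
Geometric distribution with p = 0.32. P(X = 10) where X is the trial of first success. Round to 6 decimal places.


P = (1-p)^(k-1) * p
(1-p)^(k-1) = 0.68^9 ≈ 0.03108710
P = 0.03108710 * 0.32 ≈ 0.009947872

0.009948


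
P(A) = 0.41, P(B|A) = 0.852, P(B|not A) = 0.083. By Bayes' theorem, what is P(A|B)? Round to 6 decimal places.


P(A|B) = P(B|A)*P(A) / P(B), P(B) = P(B|A)*P(A) + P(B|not A)*P(not A)
P(B|A)*P(A) = 0.852 * 0.41 = 0.34932
P(B|not A)*P(not A) = 0.083 * 0.59 = 0.04897
P(B) = 0.34932 + 0.04897 = 0.39829
P(A|B) = 0.34932 / 0.39829 ≈ 0.87704939

0.877049


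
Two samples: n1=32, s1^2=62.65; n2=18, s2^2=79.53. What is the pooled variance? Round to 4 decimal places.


sp^2 = ((n1-1)*s1^2 + (n2-1)*s2^2)/(n1+n2-2)
(n1-1)*s1^2 = 31 * 62.65 = 1942.15
(n2-1)*s2^2 = 17 * 79.53 = 1352.01
numerator = 1942.15 + 1352.01 = 3294.16
n1+n2-2 = 48
sp^2 = 3294.16 / 48 = 41177/600 ≈ 68.628333

68.6283


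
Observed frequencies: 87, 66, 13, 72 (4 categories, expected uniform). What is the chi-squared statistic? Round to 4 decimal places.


chi2 = sum((O-E)^2/E), E = total/4
total = 238, E = 238/4 = 59.5
(87 - 59.5)^2 / 59.5 = 756.25 / 59.5 = 3025/238 ≈ 12.710084
(66 - 59.5)^2 / 59.5 = 42.25 / 59.5 = 169/238 ≈ 0.710084
(13 - 59.5)^2 / 59.5 = 2162.25 / 59.5 = 8649/238 ≈ 36.340336
(72 - 59.5)^2 / 59.5 = 156.25 / 59.5 = 625/238 ≈ 2.626050
chi2 = 6234/119 ≈ 52.386555

52.3866


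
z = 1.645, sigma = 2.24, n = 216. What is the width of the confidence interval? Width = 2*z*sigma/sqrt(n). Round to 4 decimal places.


width = 2*z*sigma/sqrt(n)
2*z*sigma = 2 * 1.645 * 2.24 = 7.3696
sqrt(216) ≈ 14.696938
width = 7.3696 / 14.696938 ≈ 0.501438

0.5014


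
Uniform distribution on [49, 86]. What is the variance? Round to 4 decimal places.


Var = (b-a)^2 / 12
(b-a)^2 = (86 - 49)^2 = 1369
Var = 1369/12 ≈ 114.083333

114.0833


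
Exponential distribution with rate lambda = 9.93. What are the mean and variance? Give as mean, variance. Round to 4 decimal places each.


mean = 1/lam, var = 1/lam^2
mean = 1 / 9.93 = 100/993 ≈ 0.100705
lam^2 = 9.93^2 = 98.6049
var = 1 / 98.6049 ≈ 0.010141

0.1007, 0.0101


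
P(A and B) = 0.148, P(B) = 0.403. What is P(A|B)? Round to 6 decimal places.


P(A|B) = P(A and B) / P(B) = 0.148 / 0.403 = 148/403 ≈ 0.36724566

0.367246


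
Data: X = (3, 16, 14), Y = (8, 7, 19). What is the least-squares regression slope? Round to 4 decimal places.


b = sum((xi-xbar)(yi-ybar)) / sum((xi-xbar)^2)
n = 3, xbar = 33/3 = 11, ybar = 34/3 ≈ 11.333333
Sxy = sum((xi-xbar)(yi-ybar)) = 28
Sxx = sum((xi-xbar)^2) = 98
b = Sxy / Sxx = 2/7 ≈ 0.285714

0.2857


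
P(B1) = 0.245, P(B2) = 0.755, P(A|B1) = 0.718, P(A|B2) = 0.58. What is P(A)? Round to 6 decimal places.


P(A) = P(A|B1)*P(B1) + P(A|B2)*P(B2)
P(A|B1)*P(B1) = 0.718 * 0.245 = 0.17591
P(A|B2)*P(B2) = 0.58 * 0.755 = 0.4379
P(A) = 0.17591 + 0.4379 = 0.61381

0.613810


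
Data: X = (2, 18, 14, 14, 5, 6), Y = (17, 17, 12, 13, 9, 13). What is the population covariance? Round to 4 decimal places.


Cov = (1/n)*sum((xi-xbar)(yi-ybar))
n = 6, xbar = 59/6 ≈ 9.833333, ybar = 81/6 = 13.5
sum((xi-xbar)(yi-ybar)) = 16.5
Cov = 16.5 / 6 = 2.75

2.7500


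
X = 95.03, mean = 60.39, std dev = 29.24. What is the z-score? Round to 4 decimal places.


z = (X - mu) / sigma
X - mu = 95.03 - 60.39 = 34.64
z = 34.64 / 29.24 = 866/731 ≈ 1.184679

1.1847


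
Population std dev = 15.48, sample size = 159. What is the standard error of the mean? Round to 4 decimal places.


SE = sigma / sqrt(n)
sqrt(159) ≈ 12.609520
SE = 15.48 / 12.609520 ≈ 1.227644

1.2276


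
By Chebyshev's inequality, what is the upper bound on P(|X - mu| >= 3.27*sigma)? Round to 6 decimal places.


P <= 1/k^2
k^2 = 3.27^2 = 10.6929
1/k^2 = 1 / 10.6929 ≈ 0.09352000

0.093520
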